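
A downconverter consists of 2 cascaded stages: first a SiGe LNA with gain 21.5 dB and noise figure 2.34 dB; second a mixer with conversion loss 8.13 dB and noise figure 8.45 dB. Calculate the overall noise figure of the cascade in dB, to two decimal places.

Convert to linear (a loss of L dB is a gain of −L dB): F_i = 10^(NF_i/10), G_i = 10^(G_i,dB/10)
  Stage 1: F_1 = 10^(2.34/10) = 1.714, G_1 = 10^(21.5/10) = 141.3
  Stage 2: F_2 = 10^(8.45/10) = 6.998, G_2 = 10^(−8.13/10) = 0.1538
Friis cascade:
  F = 1.714 + (6.998 − 1)/141.3 = 1.756
NF = 10 log₁₀(1.756) = 2.45 dB

2.45 dB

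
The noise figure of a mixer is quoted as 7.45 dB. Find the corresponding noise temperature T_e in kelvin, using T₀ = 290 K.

F = 10^(7.45/10) = 5.55904
T_e = (F − 1)·T₀ = (5.55904 − 1) × 290 = 1322 K

1322 K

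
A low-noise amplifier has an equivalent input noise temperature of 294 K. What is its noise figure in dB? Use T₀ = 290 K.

F = 1 + T_e/T₀ = 1 + 294/290 = 2.01379
NF = 10 log₁₀(2.01379) = 3.04 dB

3.04 dB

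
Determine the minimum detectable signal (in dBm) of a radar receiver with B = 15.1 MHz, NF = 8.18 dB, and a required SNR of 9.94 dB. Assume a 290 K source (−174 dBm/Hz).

−84.1 dBm

Sensitivity = −174 + 10 log₁₀(B) + NF + SNR_min
= −174 + 71.79 + 8.18 + 9.94
= −84.09 dBm → −84.1 dBm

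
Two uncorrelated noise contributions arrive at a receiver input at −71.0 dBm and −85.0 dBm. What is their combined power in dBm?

Convert to linear, add, convert back:
P₁ = 7.94×10⁻¹¹ W, P₂ = 3.16×10⁻¹² W
P_tot = 8.26×10⁻¹¹ W → 10 log₁₀(P_tot / 10⁻³) = −70.8 dBm

−70.8 dBm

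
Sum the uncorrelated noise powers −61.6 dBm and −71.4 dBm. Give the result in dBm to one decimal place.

Convert to linear, add, convert back:
P₁ = 6.92×10⁻¹⁰ W, P₂ = 7.24×10⁻¹¹ W
P_tot = 7.64×10⁻¹⁰ W → 10 log₁₀(P_tot / 10⁻³) = −61.2 dBm

−61.2 dBm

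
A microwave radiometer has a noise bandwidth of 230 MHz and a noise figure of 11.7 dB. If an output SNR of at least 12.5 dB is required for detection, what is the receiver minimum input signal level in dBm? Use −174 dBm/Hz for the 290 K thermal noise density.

Sensitivity = −174 + 10 log₁₀(B) + NF + SNR_min
= −174 + 83.62 + 11.7 + 12.5
= −66.18 dBm → −66.2 dBm

−66.2 dBm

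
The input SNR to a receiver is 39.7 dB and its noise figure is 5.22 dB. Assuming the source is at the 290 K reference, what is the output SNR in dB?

By definition F = SNR_in/SNR_out, so in dB: SNR_out = SNR_in − NF
SNR_out = 39.7 − 5.22 = 34.48 dB

34.48 dB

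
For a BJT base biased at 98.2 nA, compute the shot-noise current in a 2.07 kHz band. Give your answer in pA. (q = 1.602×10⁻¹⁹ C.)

I_n = √(2qI·B)
2qI·B = 2 × 1.602×10⁻¹⁹ × 9.82×10⁻⁸ × 2.07×10³ = 6.51×10⁻²³ A²
I_n = √(6.51×10⁻²³) = 8.07×10⁻¹² A = 8.07 pA

8.07 pA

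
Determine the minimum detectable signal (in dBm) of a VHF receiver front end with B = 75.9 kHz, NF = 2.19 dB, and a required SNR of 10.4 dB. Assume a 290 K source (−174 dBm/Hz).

−112.6 dBm

Sensitivity = −174 + 10 log₁₀(B) + NF + SNR_min
= −174 + 48.8 + 2.19 + 10.4
= −112.61 dBm → −112.6 dBm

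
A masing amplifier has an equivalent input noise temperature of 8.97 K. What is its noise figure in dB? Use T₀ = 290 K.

0.132 dB

F = 1 + T_e/T₀ = 1 + 8.97/290 = 1.03093
NF = 10 log₁₀(1.03093) = 0.132 dB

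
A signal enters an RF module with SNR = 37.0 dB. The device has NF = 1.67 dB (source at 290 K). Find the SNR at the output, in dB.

35.33 dB

By definition F = SNR_in/SNR_out, so in dB: SNR_out = SNR_in − NF
SNR_out = 37.0 − 1.67 = 35.33 dB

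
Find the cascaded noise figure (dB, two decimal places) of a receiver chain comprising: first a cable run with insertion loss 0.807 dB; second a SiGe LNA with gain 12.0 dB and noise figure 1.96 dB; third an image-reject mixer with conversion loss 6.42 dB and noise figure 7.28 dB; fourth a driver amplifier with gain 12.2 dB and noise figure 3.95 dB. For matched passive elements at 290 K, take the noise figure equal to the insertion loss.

Convert to linear (a loss of L dB is a gain of −L dB): F_i = 10^(NF_i/10), G_i = 10^(G_i,dB/10)
  Stage 1: F_1 = 10^(0.807/10) = 1.204, G_1 = 10^(−0.807/10) = 0.8304
  Stage 2: F_2 = 10^(1.96/10) = 1.570, G_2 = 10^(12.0/10) = 15.85
  Stage 3: F_3 = 10^(7.28/10) = 5.346, G_3 = 10^(−6.42/10) = 0.2280
  Stage 4: F_4 = 10^(3.95/10) = 2.483, G_4 = 10^(12.2/10) = 16.60
Friis cascade:
  F = 1.204 + (1.570 − 1)/0.8304 + (5.346 − 1)/13.16 + (2.483 − 1)/3.001 = 2.715
NF = 10 log₁₀(2.715) = 4.34 dB

4.34 dB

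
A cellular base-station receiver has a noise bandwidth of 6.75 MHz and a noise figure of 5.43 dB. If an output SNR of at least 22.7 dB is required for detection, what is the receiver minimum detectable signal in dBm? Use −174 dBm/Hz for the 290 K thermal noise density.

Sensitivity = −174 + 10 log₁₀(B) + NF + SNR_min
= −174 + 68.29 + 5.43 + 22.7
= −77.58 dBm → −77.6 dBm

−77.6 dBm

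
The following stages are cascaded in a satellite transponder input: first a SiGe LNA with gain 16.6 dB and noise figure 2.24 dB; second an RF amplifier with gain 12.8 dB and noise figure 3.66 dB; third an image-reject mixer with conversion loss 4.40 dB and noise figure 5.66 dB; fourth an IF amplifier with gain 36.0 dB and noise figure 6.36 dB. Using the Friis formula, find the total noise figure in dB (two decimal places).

Convert to linear (a loss of L dB is a gain of −L dB): F_i = 10^(NF_i/10), G_i = 10^(G_i,dB/10)
  Stage 1: F_1 = 10^(2.24/10) = 1.675, G_1 = 10^(16.6/10) = 45.71
  Stage 2: F_2 = 10^(3.66/10) = 2.323, G_2 = 10^(12.8/10) = 19.05
  Stage 3: F_3 = 10^(5.66/10) = 3.681, G_3 = 10^(−4.40/10) = 0.3631
  Stage 4: F_4 = 10^(6.36/10) = 4.325, G_4 = 10^(36.0/10) = 3981
Friis cascade:
  F = 1.675 + (2.323 − 1)/45.71 + (3.681 − 1)/871.0 + (4.325 − 1)/316.2 = 1.717
NF = 10 log₁₀(1.717) = 2.35 dB

2.35 dB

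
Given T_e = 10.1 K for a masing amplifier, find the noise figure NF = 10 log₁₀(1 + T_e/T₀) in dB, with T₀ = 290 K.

F = 1 + T_e/T₀ = 1 + 10.1/290 = 1.03483
NF = 10 log₁₀(1.03483) = 0.149 dB

0.149 dB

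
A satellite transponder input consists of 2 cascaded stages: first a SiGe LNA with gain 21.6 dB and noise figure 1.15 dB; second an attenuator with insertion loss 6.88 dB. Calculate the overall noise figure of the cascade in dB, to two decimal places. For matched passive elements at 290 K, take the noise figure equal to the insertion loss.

Convert to linear (a loss of L dB is a gain of −L dB): F_i = 10^(NF_i/10), G_i = 10^(G_i,dB/10)
  Stage 1: F_1 = 10^(1.15/10) = 1.303, G_1 = 10^(21.6/10) = 144.5
  Stage 2: F_2 = 10^(6.88/10) = 4.875, G_2 = 10^(−6.88/10) = 0.2051
Friis cascade:
  F = 1.303 + (4.875 − 1)/144.5 = 1.330
NF = 10 log₁₀(1.330) = 1.24 dB

1.24 dB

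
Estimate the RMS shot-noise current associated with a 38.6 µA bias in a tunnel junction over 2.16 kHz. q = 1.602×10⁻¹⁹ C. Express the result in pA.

I_n = √(2qI·B)
2qI·B = 2 × 1.602×10⁻¹⁹ × 3.86×10⁻⁵ × 2.16×10³ = 2.67×10⁻²⁰ A²
I_n = √(2.67×10⁻²⁰) = 1.63×10⁻¹⁰ A = 163 pA

163 pA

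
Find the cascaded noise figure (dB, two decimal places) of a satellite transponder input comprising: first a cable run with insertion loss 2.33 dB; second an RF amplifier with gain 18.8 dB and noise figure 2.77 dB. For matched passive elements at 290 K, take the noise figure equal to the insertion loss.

Convert to linear (a loss of L dB is a gain of −L dB): F_i = 10^(NF_i/10), G_i = 10^(G_i,dB/10)
  Stage 1: F_1 = 10^(2.33/10) = 1.710, G_1 = 10^(−2.33/10) = 0.5848
  Stage 2: F_2 = 10^(2.77/10) = 1.892, G_2 = 10^(18.8/10) = 75.86
Friis cascade:
  F = 1.710 + (1.892 − 1)/0.5848 = 3.236
NF = 10 log₁₀(3.236) = 5.10 dB

5.10 dB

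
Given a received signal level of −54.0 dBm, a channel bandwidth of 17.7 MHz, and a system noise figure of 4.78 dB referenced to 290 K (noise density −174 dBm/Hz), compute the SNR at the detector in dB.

Noise floor: N = −174 + 10 log₁₀(B) + NF
10 log₁₀(1.77×10⁷) = 72.48 dB
N = −174 + 72.48 + 4.78 = −96.74 dBm
SNR = P_sig − N = −54.0 − (−96.74) = 42.74 dB → 42.7 dB

42.7 dB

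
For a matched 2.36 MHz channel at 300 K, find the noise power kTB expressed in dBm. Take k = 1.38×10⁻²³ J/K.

P_n = kTB = 1.38×10⁻²³ × 300 × 2.36×10⁶ = 9.77×10⁻¹⁵ W
In dBm: 10 log₁₀(9.77×10⁻¹⁵ / 10⁻³) = −110.1 dBm

−110.1 dBm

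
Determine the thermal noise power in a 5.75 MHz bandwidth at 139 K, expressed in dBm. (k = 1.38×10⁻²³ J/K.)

−109.6 dBm

P_n = kTB = 1.38×10⁻²³ × 139 × 5.75×10⁶ = 1.10×10⁻¹⁴ W
In dBm: 10 log₁₀(1.10×10⁻¹⁴ / 10⁻³) = −109.6 dBm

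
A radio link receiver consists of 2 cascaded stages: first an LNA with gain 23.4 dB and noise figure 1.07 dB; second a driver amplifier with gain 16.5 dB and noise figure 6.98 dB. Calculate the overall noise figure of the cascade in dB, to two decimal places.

Convert to linear (a loss of L dB is a gain of −L dB): F_i = 10^(NF_i/10), G_i = 10^(G_i,dB/10)
  Stage 1: F_1 = 10^(1.07/10) = 1.279, G_1 = 10^(23.4/10) = 218.8
  Stage 2: F_2 = 10^(6.98/10) = 4.989, G_2 = 10^(16.5/10) = 44.67
Friis cascade:
  F = 1.279 + (4.989 − 1)/218.8 = 1.298
NF = 10 log₁₀(1.298) = 1.13 dB

1.13 dB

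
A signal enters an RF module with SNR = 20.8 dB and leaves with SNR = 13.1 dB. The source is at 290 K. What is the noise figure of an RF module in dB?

NF (dB) = SNR_in(dB) − SNR_out(dB) when the source is at T₀
NF = 20.8 − 13.1 = 7.7 dB

7.7 dB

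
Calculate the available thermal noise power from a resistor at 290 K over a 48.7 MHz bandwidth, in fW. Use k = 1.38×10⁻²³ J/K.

195 fW

P_n = kTB = 1.38×10⁻²³ × 290 × 4.87×10⁷ = 1.95×10⁻¹³ W = 195 fW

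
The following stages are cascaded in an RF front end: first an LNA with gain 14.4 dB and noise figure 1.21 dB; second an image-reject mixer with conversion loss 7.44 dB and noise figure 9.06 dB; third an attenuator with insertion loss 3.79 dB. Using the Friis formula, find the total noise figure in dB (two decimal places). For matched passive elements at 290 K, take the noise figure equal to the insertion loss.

2.69 dB

Convert to linear (a loss of L dB is a gain of −L dB): F_i = 10^(NF_i/10), G_i = 10^(G_i,dB/10)
  Stage 1: F_1 = 10^(1.21/10) = 1.321, G_1 = 10^(14.4/10) = 27.54
  Stage 2: F_2 = 10^(9.06/10) = 8.054, G_2 = 10^(−7.44/10) = 0.1803
  Stage 3: F_3 = 10^(3.79/10) = 2.393, G_3 = 10^(−3.79/10) = 0.4178
Friis cascade:
  F = 1.321 + (8.054 − 1)/27.54 + (2.393 − 1)/4.966 = 1.858
NF = 10 log₁₀(1.858) = 2.69 dB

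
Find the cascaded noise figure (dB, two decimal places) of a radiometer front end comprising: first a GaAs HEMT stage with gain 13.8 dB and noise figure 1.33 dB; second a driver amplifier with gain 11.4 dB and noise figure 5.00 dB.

1.61 dB

Convert to linear (a loss of L dB is a gain of −L dB): F_i = 10^(NF_i/10), G_i = 10^(G_i,dB/10)
  Stage 1: F_1 = 10^(1.33/10) = 1.358, G_1 = 10^(13.8/10) = 23.99
  Stage 2: F_2 = 10^(5.00/10) = 3.162, G_2 = 10^(11.4/10) = 13.80
Friis cascade:
  F = 1.358 + (3.162 − 1)/23.99 = 1.448
NF = 10 log₁₀(1.448) = 1.61 dB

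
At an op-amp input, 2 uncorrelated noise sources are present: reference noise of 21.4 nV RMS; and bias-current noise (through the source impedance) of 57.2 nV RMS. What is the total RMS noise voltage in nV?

61.1 nV

Uncorrelated sources add in power (mean-square): V_tot = √(ΣV_i²)
V_tot = √[(2.14×10⁻⁸)² + (5.72×10⁻⁸)²] = 6.11×10⁻⁸ V = 61.1 nV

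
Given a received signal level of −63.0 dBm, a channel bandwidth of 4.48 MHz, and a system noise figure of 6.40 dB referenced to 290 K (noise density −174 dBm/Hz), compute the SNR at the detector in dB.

38.1 dB

Noise floor: N = −174 + 10 log₁₀(B) + NF
10 log₁₀(4.48×10⁶) = 66.51 dB
N = −174 + 66.51 + 6.40 = −101.09 dBm
SNR = P_sig − N = −63.0 − (−101.09) = 38.09 dB → 38.1 dB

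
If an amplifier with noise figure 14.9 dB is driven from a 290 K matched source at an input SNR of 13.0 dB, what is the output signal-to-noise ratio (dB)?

By definition F = SNR_in/SNR_out, so in dB: SNR_out = SNR_in − NF
SNR_out = 13.0 − 14.9 = −1.9 dB

−1.9 dB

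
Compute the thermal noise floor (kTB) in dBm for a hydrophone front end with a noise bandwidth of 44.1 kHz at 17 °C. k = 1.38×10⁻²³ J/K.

−127.5 dBm

T = 17 °C + 273.15 = 290.15 K
P_n = kTB = 1.38×10⁻²³ × 290.15 × 4.41×10⁴ = 1.77×10⁻¹⁶ W
In dBm: 10 log₁₀(1.77×10⁻¹⁶ / 10⁻³) = −127.5 dBm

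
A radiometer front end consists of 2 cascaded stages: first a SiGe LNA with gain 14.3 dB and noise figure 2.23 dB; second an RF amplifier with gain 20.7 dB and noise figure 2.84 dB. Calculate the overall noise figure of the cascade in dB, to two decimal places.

2.32 dB

Convert to linear (a loss of L dB is a gain of −L dB): F_i = 10^(NF_i/10), G_i = 10^(G_i,dB/10)
  Stage 1: F_1 = 10^(2.23/10) = 1.671, G_1 = 10^(14.3/10) = 26.92
  Stage 2: F_2 = 10^(2.84/10) = 1.923, G_2 = 10^(20.7/10) = 117.5
Friis cascade:
  F = 1.671 + (1.923 − 1)/26.92 = 1.705
NF = 10 log₁₀(1.705) = 2.32 dB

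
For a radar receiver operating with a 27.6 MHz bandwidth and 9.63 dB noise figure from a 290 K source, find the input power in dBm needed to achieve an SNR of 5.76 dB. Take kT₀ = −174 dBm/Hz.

−84.2 dBm

Sensitivity = −174 + 10 log₁₀(B) + NF + SNR_min
= −174 + 74.41 + 9.63 + 5.76
= −84.20 dBm → −84.2 dBm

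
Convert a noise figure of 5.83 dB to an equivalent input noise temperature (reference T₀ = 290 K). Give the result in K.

F = 10^(5.83/10) = 3.82825
T_e = (F − 1)·T₀ = (3.82825 − 1) × 290 = 820 K

820 K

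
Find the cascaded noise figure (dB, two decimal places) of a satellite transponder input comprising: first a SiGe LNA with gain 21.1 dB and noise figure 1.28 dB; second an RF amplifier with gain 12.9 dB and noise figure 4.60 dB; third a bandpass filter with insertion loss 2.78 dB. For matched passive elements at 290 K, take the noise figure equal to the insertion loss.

1.33 dB

Convert to linear (a loss of L dB is a gain of −L dB): F_i = 10^(NF_i/10), G_i = 10^(G_i,dB/10)
  Stage 1: F_1 = 10^(1.28/10) = 1.343, G_1 = 10^(21.1/10) = 128.8
  Stage 2: F_2 = 10^(4.60/10) = 2.884, G_2 = 10^(12.9/10) = 19.50
  Stage 3: F_3 = 10^(2.78/10) = 1.897, G_3 = 10^(−2.78/10) = 0.5272
Friis cascade:
  F = 1.343 + (2.884 − 1)/128.8 + (1.897 − 1)/2512 = 1.358
NF = 10 log₁₀(1.358) = 1.33 dB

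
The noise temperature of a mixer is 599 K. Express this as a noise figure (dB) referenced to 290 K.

F = 1 + T_e/T₀ = 1 + 599/290 = 3.06552
NF = 10 log₁₀(3.06552) = 4.87 dB

4.87 dB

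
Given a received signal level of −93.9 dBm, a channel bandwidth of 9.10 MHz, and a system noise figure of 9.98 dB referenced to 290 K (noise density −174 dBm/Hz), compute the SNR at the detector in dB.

Noise floor: N = −174 + 10 log₁₀(B) + NF
10 log₁₀(9.10×10⁶) = 69.59 dB
N = −174 + 69.59 + 9.98 = −94.43 dBm
SNR = P_sig − N = −93.9 − (−94.43) = 0.53 dB → 0.5 dB

0.5 dB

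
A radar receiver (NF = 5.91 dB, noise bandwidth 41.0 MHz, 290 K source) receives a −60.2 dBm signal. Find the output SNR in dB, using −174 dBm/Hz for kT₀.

Noise floor: N = −174 + 10 log₁₀(B) + NF
10 log₁₀(4.10×10⁷) = 76.13 dB
N = −174 + 76.13 + 5.91 = −91.96 dBm
SNR = P_sig − N = −60.2 − (−91.96) = 31.76 dB → 31.8 dB

31.8 dB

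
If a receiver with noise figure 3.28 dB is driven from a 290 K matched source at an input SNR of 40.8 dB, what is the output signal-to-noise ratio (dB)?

37.52 dB

By definition F = SNR_in/SNR_out, so in dB: SNR_out = SNR_in − NF
SNR_out = 40.8 − 3.28 = 37.52 dB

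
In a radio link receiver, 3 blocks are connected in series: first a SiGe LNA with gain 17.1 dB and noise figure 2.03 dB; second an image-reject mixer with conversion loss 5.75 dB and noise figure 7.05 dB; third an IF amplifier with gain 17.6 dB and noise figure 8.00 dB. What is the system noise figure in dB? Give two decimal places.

Convert to linear (a loss of L dB is a gain of −L dB): F_i = 10^(NF_i/10), G_i = 10^(G_i,dB/10)
  Stage 1: F_1 = 10^(2.03/10) = 1.596, G_1 = 10^(17.1/10) = 51.29
  Stage 2: F_2 = 10^(7.05/10) = 5.070, G_2 = 10^(−5.75/10) = 0.2661
  Stage 3: F_3 = 10^(8.00/10) = 6.310, G_3 = 10^(17.6/10) = 57.54
Friis cascade:
  F = 1.596 + (5.070 − 1)/51.29 + (6.310 − 1)/13.65 = 2.064
NF = 10 log₁₀(2.064) = 3.15 dB

3.15 dB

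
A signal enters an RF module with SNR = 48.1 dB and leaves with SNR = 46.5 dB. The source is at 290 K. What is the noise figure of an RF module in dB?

1.6 dB

NF (dB) = SNR_in(dB) − SNR_out(dB) when the source is at T₀
NF = 48.1 − 46.5 = 1.6 dB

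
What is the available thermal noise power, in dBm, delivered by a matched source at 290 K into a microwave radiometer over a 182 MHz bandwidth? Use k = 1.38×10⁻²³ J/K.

P_n = kTB = 1.38×10⁻²³ × 290 × 1.82×10⁸ = 7.28×10⁻¹³ W
In dBm: 10 log₁₀(7.28×10⁻¹³ / 10⁻³) = −91.4 dBm

−91.4 dBm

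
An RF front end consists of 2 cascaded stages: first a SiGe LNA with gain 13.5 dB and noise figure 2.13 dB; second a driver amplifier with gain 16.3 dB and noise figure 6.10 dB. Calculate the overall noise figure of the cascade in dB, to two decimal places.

2.48 dB

Convert to linear (a loss of L dB is a gain of −L dB): F_i = 10^(NF_i/10), G_i = 10^(G_i,dB/10)
  Stage 1: F_1 = 10^(2.13/10) = 1.633, G_1 = 10^(13.5/10) = 22.39
  Stage 2: F_2 = 10^(6.10/10) = 4.074, G_2 = 10^(16.3/10) = 42.66
Friis cascade:
  F = 1.633 + (4.074 − 1)/22.39 = 1.770
NF = 10 log₁₀(1.770) = 2.48 dB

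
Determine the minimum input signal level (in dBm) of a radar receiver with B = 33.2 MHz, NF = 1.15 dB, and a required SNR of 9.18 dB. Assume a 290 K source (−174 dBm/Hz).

−88.5 dBm

Sensitivity = −174 + 10 log₁₀(B) + NF + SNR_min
= −174 + 75.21 + 1.15 + 9.18
= −88.46 dBm → −88.5 dBm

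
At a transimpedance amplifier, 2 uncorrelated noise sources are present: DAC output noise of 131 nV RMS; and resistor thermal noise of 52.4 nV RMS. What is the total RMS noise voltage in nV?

141 nV

Uncorrelated sources add in power (mean-square): V_tot = √(ΣV_i²)
V_tot = √[(1.31×10⁻⁷)² + (5.24×10⁻⁸)²] = 1.41×10⁻⁷ V = 141 nV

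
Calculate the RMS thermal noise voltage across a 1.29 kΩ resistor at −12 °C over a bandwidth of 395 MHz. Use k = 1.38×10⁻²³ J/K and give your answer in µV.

T = −12 °C + 273.15 = 261.15 K
V_n = √(4kTRB)
4kTRB = 4 × 1.38×10⁻²³ × 261.15 × 1.29×10³ × 3.95×10⁸ = 7.35×10⁻⁹ V²
V_n = √(7.35×10⁻⁹) = 8.57×10⁻⁵ V = 85.7 µV

85.7 µV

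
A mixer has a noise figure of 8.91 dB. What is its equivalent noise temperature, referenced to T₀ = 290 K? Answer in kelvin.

1966 K

F = 10^(8.91/10) = 7.78037
T_e = (F − 1)·T₀ = (7.78037 − 1) × 290 = 1966 K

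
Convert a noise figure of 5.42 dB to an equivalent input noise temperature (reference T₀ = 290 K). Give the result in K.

720 K

F = 10^(5.42/10) = 3.48337
T_e = (F − 1)·T₀ = (3.48337 − 1) × 290 = 720 K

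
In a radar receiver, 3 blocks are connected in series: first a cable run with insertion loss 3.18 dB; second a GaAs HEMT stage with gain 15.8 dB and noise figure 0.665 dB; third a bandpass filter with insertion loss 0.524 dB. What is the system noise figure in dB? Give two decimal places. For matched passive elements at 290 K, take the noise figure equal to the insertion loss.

3.86 dB

Convert to linear (a loss of L dB is a gain of −L dB): F_i = 10^(NF_i/10), G_i = 10^(G_i,dB/10)
  Stage 1: F_1 = 10^(3.18/10) = 2.080, G_1 = 10^(−3.18/10) = 0.4808
  Stage 2: F_2 = 10^(0.665/10) = 1.165, G_2 = 10^(15.8/10) = 38.02
  Stage 3: F_3 = 10^(0.524/10) = 1.128, G_3 = 10^(−0.524/10) = 0.8863
Friis cascade:
  F = 2.080 + (1.165 − 1)/0.4808 + (1.128 − 1)/18.28 = 2.431
NF = 10 log₁₀(2.431) = 3.86 dB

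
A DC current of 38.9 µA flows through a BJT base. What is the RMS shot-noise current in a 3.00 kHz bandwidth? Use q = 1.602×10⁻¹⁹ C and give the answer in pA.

I_n = √(2qI·B)
2qI·B = 2 × 1.602×10⁻¹⁹ × 3.89×10⁻⁵ × 3.00×10³ = 3.74×10⁻²⁰ A²
I_n = √(3.74×10⁻²⁰) = 1.93×10⁻¹⁰ A = 193 pA

193 pA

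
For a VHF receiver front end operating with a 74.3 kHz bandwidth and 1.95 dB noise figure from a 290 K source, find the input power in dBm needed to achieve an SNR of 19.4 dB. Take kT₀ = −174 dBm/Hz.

−103.9 dBm

Sensitivity = −174 + 10 log₁₀(B) + NF + SNR_min
= −174 + 48.71 + 1.95 + 19.4
= −103.94 dBm → −103.9 dBm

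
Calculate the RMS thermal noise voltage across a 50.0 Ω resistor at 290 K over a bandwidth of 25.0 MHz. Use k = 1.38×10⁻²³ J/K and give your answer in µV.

V_n = √(4kTRB)
4kTRB = 4 × 1.38×10⁻²³ × 290 × 5.00×10¹ × 2.50×10⁷ = 2.00×10⁻¹¹ V²
V_n = √(2.00×10⁻¹¹) = 4.47×10⁻⁶ V = 4.47 µV

4.47 µV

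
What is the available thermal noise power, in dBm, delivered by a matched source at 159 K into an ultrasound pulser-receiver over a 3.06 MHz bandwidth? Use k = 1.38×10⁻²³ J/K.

−111.7 dBm

P_n = kTB = 1.38×10⁻²³ × 159 × 3.06×10⁶ = 6.71×10⁻¹⁵ W
In dBm: 10 log₁₀(6.71×10⁻¹⁵ / 10⁻³) = −111.7 dBm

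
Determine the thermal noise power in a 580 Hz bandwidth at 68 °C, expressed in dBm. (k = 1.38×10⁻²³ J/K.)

T = 68 °C + 273.15 = 341.15 K
P_n = kTB = 1.38×10⁻²³ × 341.15 × 5.80×10² = 2.73×10⁻¹⁸ W
In dBm: 10 log₁₀(2.73×10⁻¹⁸ / 10⁻³) = −145.6 dBm

−145.6 dBm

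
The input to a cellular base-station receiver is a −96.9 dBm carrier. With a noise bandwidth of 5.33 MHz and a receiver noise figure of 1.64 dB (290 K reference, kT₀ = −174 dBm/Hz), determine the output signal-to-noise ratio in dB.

Noise floor: N = −174 + 10 log₁₀(B) + NF
10 log₁₀(5.33×10⁶) = 67.27 dB
N = −174 + 67.27 + 1.64 = −105.09 dBm
SNR = P_sig − N = −96.9 − (−105.09) = 8.19 dB → 8.2 dB

8.2 dB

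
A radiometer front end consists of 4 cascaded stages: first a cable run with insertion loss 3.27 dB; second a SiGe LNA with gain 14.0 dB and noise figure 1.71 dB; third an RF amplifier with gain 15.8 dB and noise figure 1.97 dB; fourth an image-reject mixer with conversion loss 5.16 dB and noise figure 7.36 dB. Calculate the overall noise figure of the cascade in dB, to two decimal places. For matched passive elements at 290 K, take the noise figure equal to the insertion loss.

Convert to linear (a loss of L dB is a gain of −L dB): F_i = 10^(NF_i/10), G_i = 10^(G_i,dB/10)
  Stage 1: F_1 = 10^(3.27/10) = 2.123, G_1 = 10^(−3.27/10) = 0.4710
  Stage 2: F_2 = 10^(1.71/10) = 1.483, G_2 = 10^(14.0/10) = 25.12
  Stage 3: F_3 = 10^(1.97/10) = 1.574, G_3 = 10^(15.8/10) = 38.02
  Stage 4: F_4 = 10^(7.36/10) = 5.445, G_4 = 10^(−5.16/10) = 0.3048
Friis cascade:
  F = 2.123 + (1.483 − 1)/0.4710 + (1.574 − 1)/11.83 + (5.445 − 1)/449.8 = 3.206
NF = 10 log₁₀(3.206) = 5.06 dB

5.06 dB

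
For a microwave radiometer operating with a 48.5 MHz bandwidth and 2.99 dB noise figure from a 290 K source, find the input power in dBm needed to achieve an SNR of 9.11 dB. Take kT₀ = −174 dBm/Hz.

Sensitivity = −174 + 10 log₁₀(B) + NF + SNR_min
= −174 + 76.86 + 2.99 + 9.11
= −85.04 dBm → −85.0 dBm

−85.0 dBm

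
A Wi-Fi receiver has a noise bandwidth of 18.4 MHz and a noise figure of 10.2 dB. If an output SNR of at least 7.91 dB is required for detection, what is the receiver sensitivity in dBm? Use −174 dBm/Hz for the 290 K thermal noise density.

Sensitivity = −174 + 10 log₁₀(B) + NF + SNR_min
= −174 + 72.65 + 10.2 + 7.91
= −83.24 dBm → −83.2 dBm

−83.2 dBm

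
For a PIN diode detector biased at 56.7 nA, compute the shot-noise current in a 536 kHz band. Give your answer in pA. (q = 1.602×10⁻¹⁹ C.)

I_n = √(2qI·B)
2qI·B = 2 × 1.602×10⁻¹⁹ × 5.67×10⁻⁸ × 5.36×10⁵ = 9.74×10⁻²¹ A²
I_n = √(9.74×10⁻²¹) = 9.87×10⁻¹¹ A = 98.7 pA

98.7 pA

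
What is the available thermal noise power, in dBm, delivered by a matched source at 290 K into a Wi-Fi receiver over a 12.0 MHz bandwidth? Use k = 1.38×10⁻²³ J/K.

P_n = kTB = 1.38×10⁻²³ × 290 × 1.20×10⁷ = 4.80×10⁻¹⁴ W
In dBm: 10 log₁₀(4.80×10⁻¹⁴ / 10⁻³) = −103.2 dBm

−103.2 dBm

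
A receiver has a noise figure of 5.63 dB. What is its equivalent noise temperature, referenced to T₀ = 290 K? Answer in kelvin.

F = 10^(5.63/10) = 3.65595
T_e = (F − 1)·T₀ = (3.65595 − 1) × 290 = 770 K

770 K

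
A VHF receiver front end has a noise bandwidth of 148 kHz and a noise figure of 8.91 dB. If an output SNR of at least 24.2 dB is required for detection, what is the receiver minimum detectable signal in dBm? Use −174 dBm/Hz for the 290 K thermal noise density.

Sensitivity = −174 + 10 log₁₀(B) + NF + SNR_min
= −174 + 51.7 + 8.91 + 24.2
= −89.19 dBm → −89.2 dBm

−89.2 dBm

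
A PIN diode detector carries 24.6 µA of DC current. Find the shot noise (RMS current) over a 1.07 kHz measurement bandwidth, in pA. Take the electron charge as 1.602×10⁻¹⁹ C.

I_n = √(2qI·B)
2qI·B = 2 × 1.602×10⁻¹⁹ × 2.46×10⁻⁵ × 1.07×10³ = 8.43×10⁻²¹ A²
I_n = √(8.43×10⁻²¹) = 9.18×10⁻¹¹ A = 91.8 pA

91.8 pA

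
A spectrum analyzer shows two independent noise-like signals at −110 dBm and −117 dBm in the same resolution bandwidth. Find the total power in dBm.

Convert to linear, add, convert back:
P₁ = 1.00×10⁻¹⁴ W, P₂ = 2.00×10⁻¹⁵ W
P_tot = 1.20×10⁻¹⁴ W → 10 log₁₀(P_tot / 10⁻³) = −109.2 dBm

−109.2 dBm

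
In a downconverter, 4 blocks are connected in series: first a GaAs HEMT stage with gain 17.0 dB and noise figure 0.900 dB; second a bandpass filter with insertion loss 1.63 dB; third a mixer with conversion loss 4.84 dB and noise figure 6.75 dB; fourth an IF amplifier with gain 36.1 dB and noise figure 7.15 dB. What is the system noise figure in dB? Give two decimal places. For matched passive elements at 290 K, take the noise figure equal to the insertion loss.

Convert to linear (a loss of L dB is a gain of −L dB): F_i = 10^(NF_i/10), G_i = 10^(G_i,dB/10)
  Stage 1: F_1 = 10^(0.900/10) = 1.230, G_1 = 10^(17.0/10) = 50.12
  Stage 2: F_2 = 10^(1.63/10) = 1.455, G_2 = 10^(−1.63/10) = 0.6871
  Stage 3: F_3 = 10^(6.75/10) = 4.732, G_3 = 10^(−4.84/10) = 0.3281
  Stage 4: F_4 = 10^(7.15/10) = 5.188, G_4 = 10^(36.1/10) = 4074
Friis cascade:
  F = 1.230 + (1.455 − 1)/50.12 + (4.732 − 1)/34.43 + (5.188 − 1)/11.30 = 1.718
NF = 10 log₁₀(1.718) = 2.35 dB

2.35 dB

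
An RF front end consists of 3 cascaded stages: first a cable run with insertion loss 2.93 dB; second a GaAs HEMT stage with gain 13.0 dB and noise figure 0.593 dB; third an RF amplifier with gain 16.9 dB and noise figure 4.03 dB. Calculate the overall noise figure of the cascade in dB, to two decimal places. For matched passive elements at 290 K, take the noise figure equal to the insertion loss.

3.80 dB

Convert to linear (a loss of L dB is a gain of −L dB): F_i = 10^(NF_i/10), G_i = 10^(G_i,dB/10)
  Stage 1: F_1 = 10^(2.93/10) = 1.963, G_1 = 10^(−2.93/10) = 0.5093
  Stage 2: F_2 = 10^(0.593/10) = 1.146, G_2 = 10^(13.0/10) = 19.95
  Stage 3: F_3 = 10^(4.03/10) = 2.529, G_3 = 10^(16.9/10) = 48.98
Friis cascade:
  F = 1.963 + (1.146 − 1)/0.5093 + (2.529 − 1)/10.16 = 2.401
NF = 10 log₁₀(2.401) = 3.80 dB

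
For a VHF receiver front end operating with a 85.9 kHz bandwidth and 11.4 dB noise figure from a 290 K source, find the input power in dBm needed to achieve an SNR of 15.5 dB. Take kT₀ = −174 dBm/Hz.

Sensitivity = −174 + 10 log₁₀(B) + NF + SNR_min
= −174 + 49.34 + 11.4 + 15.5
= −97.76 dBm → −97.8 dBm

−97.8 dBm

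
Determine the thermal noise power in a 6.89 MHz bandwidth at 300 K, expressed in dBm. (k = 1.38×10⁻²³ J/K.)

−105.4 dBm

P_n = kTB = 1.38×10⁻²³ × 300 × 6.89×10⁶ = 2.85×10⁻¹⁴ W
In dBm: 10 log₁₀(2.85×10⁻¹⁴ / 10⁻³) = −105.4 dBm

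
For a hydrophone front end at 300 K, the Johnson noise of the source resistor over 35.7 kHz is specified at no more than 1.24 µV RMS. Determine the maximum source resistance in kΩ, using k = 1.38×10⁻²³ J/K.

Johnson–Nyquist: V_n = √(4kTRB) ⇒ R = V_n² / (4kTB)
4kTB = 4 × 1.38×10⁻²³ × 300 × 3.57×10⁴ = 5.91×10⁻¹⁶
R = (1.24×10⁻⁶)² / 5.91×10⁻¹⁶ = 2.60×10³ Ω = 2.60 kΩ

2.60 kΩ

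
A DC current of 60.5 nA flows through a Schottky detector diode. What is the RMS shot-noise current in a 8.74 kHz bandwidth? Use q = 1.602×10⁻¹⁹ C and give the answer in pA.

I_n = √(2qI·B)
2qI·B = 2 × 1.602×10⁻¹⁹ × 6.05×10⁻⁸ × 8.74×10³ = 1.69×10⁻²² A²
I_n = √(1.69×10⁻²²) = 1.30×10⁻¹¹ A = 13.0 pA

13.0 pA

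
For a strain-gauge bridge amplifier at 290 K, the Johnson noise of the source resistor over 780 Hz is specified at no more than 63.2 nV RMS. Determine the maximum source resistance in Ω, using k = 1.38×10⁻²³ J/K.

320 Ω

Johnson–Nyquist: V_n = √(4kTRB) ⇒ R = V_n² / (4kTB)
4kTB = 4 × 1.38×10⁻²³ × 290 × 7.80×10² = 1.25×10⁻¹⁷
R = (6.32×10⁻⁸)² / 1.25×10⁻¹⁷ = 3.20×10² Ω = 320 Ω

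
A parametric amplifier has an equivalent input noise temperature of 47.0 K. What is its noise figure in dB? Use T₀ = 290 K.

0.652 dB

F = 1 + T_e/T₀ = 1 + 47.0/290 = 1.16207
NF = 10 log₁₀(1.16207) = 0.652 dB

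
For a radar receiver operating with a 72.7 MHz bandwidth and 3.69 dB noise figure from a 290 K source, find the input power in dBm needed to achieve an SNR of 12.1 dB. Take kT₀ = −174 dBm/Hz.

Sensitivity = −174 + 10 log₁₀(B) + NF + SNR_min
= −174 + 78.62 + 3.69 + 12.1
= −79.59 dBm → −79.6 dBm

−79.6 dBm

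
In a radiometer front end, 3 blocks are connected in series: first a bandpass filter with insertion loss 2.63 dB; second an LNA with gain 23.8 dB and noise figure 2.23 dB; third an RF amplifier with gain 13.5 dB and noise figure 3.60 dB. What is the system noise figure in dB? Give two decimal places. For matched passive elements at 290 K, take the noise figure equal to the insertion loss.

Convert to linear (a loss of L dB is a gain of −L dB): F_i = 10^(NF_i/10), G_i = 10^(G_i,dB/10)
  Stage 1: F_1 = 10^(2.63/10) = 1.832, G_1 = 10^(−2.63/10) = 0.5458
  Stage 2: F_2 = 10^(2.23/10) = 1.671, G_2 = 10^(23.8/10) = 239.9
  Stage 3: F_3 = 10^(3.60/10) = 2.291, G_3 = 10^(13.5/10) = 22.39
Friis cascade:
  F = 1.832 + (1.671 − 1)/0.5458 + (2.291 − 1)/130.9 = 3.072
NF = 10 log₁₀(3.072) = 4.87 dB

4.87 dB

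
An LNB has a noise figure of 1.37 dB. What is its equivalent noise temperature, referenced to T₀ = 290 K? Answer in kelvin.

108 K

F = 10^(1.37/10) = 1.37088
T_e = (F − 1)·T₀ = (1.37088 − 1) × 290 = 108 K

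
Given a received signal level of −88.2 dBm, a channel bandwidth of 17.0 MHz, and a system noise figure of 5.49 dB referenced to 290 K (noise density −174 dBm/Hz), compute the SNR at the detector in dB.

Noise floor: N = −174 + 10 log₁₀(B) + NF
10 log₁₀(1.70×10⁷) = 72.3 dB
N = −174 + 72.3 + 5.49 = −96.21 dBm
SNR = P_sig − N = −88.2 − (−96.21) = 8.01 dB → 8.0 dB

8.0 dB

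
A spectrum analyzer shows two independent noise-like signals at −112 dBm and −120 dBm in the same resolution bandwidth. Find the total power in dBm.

Convert to linear, add, convert back:
P₁ = 6.31×10⁻¹⁵ W, P₂ = 1.00×10⁻¹⁵ W
P_tot = 7.31×10⁻¹⁵ W → 10 log₁₀(P_tot / 10⁻³) = −111.4 dBm

−111.4 dBm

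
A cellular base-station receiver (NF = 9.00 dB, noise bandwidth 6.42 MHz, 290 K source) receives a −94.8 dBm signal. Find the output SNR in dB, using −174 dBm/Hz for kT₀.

Noise floor: N = −174 + 10 log₁₀(B) + NF
10 log₁₀(6.42×10⁶) = 68.08 dB
N = −174 + 68.08 + 9.00 = −96.92 dBm
SNR = P_sig − N = −94.8 − (−96.92) = 2.12 dB → 2.1 dB

2.1 dB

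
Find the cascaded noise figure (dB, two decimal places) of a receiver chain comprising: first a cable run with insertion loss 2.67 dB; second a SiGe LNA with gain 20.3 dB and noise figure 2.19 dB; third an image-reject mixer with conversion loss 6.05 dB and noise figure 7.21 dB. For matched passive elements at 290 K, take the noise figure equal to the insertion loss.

4.96 dB

Convert to linear (a loss of L dB is a gain of −L dB): F_i = 10^(NF_i/10), G_i = 10^(G_i,dB/10)
  Stage 1: F_1 = 10^(2.67/10) = 1.849, G_1 = 10^(−2.67/10) = 0.5408
  Stage 2: F_2 = 10^(2.19/10) = 1.656, G_2 = 10^(20.3/10) = 107.2
  Stage 3: F_3 = 10^(7.21/10) = 5.260, G_3 = 10^(−6.05/10) = 0.2483
Friis cascade:
  F = 1.849 + (1.656 − 1)/0.5408 + (5.260 − 1)/57.94 = 3.135
NF = 10 log₁₀(3.135) = 4.96 dB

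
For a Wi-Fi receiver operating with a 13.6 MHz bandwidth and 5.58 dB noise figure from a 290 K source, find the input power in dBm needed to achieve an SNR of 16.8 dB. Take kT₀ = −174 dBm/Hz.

−80.3 dBm

Sensitivity = −174 + 10 log₁₀(B) + NF + SNR_min
= −174 + 71.34 + 5.58 + 16.8
= −80.28 dBm → −80.3 dBm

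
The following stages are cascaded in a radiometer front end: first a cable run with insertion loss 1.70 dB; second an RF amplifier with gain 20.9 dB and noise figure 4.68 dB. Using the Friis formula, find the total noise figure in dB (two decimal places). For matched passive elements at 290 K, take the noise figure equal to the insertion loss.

Convert to linear (a loss of L dB is a gain of −L dB): F_i = 10^(NF_i/10), G_i = 10^(G_i,dB/10)
  Stage 1: F_1 = 10^(1.70/10) = 1.479, G_1 = 10^(−1.70/10) = 0.6761
  Stage 2: F_2 = 10^(4.68/10) = 2.938, G_2 = 10^(20.9/10) = 123.0
Friis cascade:
  F = 1.479 + (2.938 − 1)/0.6761 = 4.345
NF = 10 log₁₀(4.345) = 6.38 dB

6.38 dB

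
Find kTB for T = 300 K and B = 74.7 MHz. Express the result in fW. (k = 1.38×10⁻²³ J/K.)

309 fW

P_n = kTB = 1.38×10⁻²³ × 300 × 7.47×10⁷ = 3.09×10⁻¹³ W = 309 fW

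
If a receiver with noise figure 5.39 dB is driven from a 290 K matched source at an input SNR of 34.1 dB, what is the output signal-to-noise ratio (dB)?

28.71 dB

By definition F = SNR_in/SNR_out, so in dB: SNR_out = SNR_in − NF
SNR_out = 34.1 − 5.39 = 28.71 dB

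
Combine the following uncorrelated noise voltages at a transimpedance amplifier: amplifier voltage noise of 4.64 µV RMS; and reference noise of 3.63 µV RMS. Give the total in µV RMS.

5.89 µV

Uncorrelated sources add in power (mean-square): V_tot = √(ΣV_i²)
V_tot = √[(4.64×10⁻⁶)² + (3.63×10⁻⁶)²] = 5.89×10⁻⁶ V = 5.89 µV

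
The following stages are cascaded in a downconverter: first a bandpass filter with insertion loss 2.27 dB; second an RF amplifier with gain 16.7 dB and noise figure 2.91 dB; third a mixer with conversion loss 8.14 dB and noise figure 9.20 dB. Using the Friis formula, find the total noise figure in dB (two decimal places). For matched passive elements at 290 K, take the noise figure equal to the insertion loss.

5.51 dB

Convert to linear (a loss of L dB is a gain of −L dB): F_i = 10^(NF_i/10), G_i = 10^(G_i,dB/10)
  Stage 1: F_1 = 10^(2.27/10) = 1.687, G_1 = 10^(−2.27/10) = 0.5929
  Stage 2: F_2 = 10^(2.91/10) = 1.954, G_2 = 10^(16.7/10) = 46.77
  Stage 3: F_3 = 10^(9.20/10) = 8.318, G_3 = 10^(−8.14/10) = 0.1535
Friis cascade:
  F = 1.687 + (1.954 − 1)/0.5929 + (8.318 − 1)/27.73 = 3.560
NF = 10 log₁₀(3.560) = 5.51 dB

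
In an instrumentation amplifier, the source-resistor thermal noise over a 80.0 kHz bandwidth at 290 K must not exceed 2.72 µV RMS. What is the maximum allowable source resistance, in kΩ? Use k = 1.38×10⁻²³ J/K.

Johnson–Nyquist: V_n = √(4kTRB) ⇒ R = V_n² / (4kTB)
4kTB = 4 × 1.38×10⁻²³ × 290 × 8.00×10⁴ = 1.28×10⁻¹⁵
R = (2.72×10⁻⁶)² / 1.28×10⁻¹⁵ = 5.78×10³ Ω = 5.78 kΩ

5.78 kΩ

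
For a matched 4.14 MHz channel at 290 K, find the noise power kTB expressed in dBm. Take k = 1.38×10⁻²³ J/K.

−107.8 dBm

P_n = kTB = 1.38×10⁻²³ × 290 × 4.14×10⁶ = 1.66×10⁻¹⁴ W
In dBm: 10 log₁₀(1.66×10⁻¹⁴ / 10⁻³) = −107.8 dBm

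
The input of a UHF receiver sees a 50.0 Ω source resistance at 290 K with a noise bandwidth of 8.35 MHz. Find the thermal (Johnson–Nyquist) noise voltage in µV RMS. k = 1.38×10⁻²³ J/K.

2.59 µV

V_n = √(4kTRB)
4kTRB = 4 × 1.38×10⁻²³ × 290 × 5.00×10¹ × 8.35×10⁶ = 6.68×10⁻¹² V²
V_n = √(6.68×10⁻¹²) = 2.59×10⁻⁶ V = 2.59 µV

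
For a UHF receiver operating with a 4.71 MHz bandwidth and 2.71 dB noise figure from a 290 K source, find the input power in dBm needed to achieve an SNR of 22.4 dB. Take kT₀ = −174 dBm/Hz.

−82.2 dBm

Sensitivity = −174 + 10 log₁₀(B) + NF + SNR_min
= −174 + 66.73 + 2.71 + 22.4
= −82.16 dBm → −82.2 dBm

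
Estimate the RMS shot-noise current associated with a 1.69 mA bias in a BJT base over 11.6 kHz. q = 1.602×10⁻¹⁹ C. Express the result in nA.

I_n = √(2qI·B)
2qI·B = 2 × 1.602×10⁻¹⁹ × 1.69×10⁻³ × 1.16×10⁴ = 6.28×10⁻¹⁸ A²
I_n = √(6.28×10⁻¹⁸) = 2.51×10⁻⁹ A = 2.51 nA

2.51 nA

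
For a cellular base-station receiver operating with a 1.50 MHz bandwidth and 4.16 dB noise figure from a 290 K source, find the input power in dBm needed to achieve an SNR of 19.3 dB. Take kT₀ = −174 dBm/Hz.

−88.8 dBm

Sensitivity = −174 + 10 log₁₀(B) + NF + SNR_min
= −174 + 61.76 + 4.16 + 19.3
= −88.78 dBm → −88.8 dBm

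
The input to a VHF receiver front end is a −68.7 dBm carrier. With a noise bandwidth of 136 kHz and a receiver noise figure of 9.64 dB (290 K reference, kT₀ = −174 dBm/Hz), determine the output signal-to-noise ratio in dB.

Noise floor: N = −174 + 10 log₁₀(B) + NF
10 log₁₀(1.36×10⁵) = 51.34 dB
N = −174 + 51.34 + 9.64 = −113.02 dBm
SNR = P_sig − N = −68.7 − (−113.02) = 44.32 dB → 44.3 dB

44.3 dB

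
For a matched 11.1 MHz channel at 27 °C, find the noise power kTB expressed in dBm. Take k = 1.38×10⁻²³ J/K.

−103.4 dBm

T = 27 °C + 273.15 = 300.15 K
P_n = kTB = 1.38×10⁻²³ × 300.15 × 1.11×10⁷ = 4.60×10⁻¹⁴ W
In dBm: 10 log₁₀(4.60×10⁻¹⁴ / 10⁻³) = −103.4 dBm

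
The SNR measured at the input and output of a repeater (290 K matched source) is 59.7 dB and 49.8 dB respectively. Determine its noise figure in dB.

NF (dB) = SNR_in(dB) − SNR_out(dB) when the source is at T₀
NF = 59.7 − 49.8 = 9.9 dB

9.9 dB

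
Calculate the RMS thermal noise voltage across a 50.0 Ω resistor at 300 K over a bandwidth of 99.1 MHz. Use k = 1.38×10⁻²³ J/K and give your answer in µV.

V_n = √(4kTRB)
4kTRB = 4 × 1.38×10⁻²³ × 300 × 5.00×10¹ × 9.91×10⁷ = 8.21×10⁻¹¹ V²
V_n = √(8.21×10⁻¹¹) = 9.06×10⁻⁶ V = 9.06 µV

9.06 µV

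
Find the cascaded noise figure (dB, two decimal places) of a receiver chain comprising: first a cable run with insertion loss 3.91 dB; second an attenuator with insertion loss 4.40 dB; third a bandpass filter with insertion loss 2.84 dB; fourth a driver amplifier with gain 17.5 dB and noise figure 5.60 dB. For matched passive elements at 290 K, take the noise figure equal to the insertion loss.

16.75 dB

Convert to linear (a loss of L dB is a gain of −L dB): F_i = 10^(NF_i/10), G_i = 10^(G_i,dB/10)
  Stage 1: F_1 = 10^(3.91/10) = 2.460, G_1 = 10^(−3.91/10) = 0.4064
  Stage 2: F_2 = 10^(4.40/10) = 2.754, G_2 = 10^(−4.40/10) = 0.3631
  Stage 3: F_3 = 10^(2.84/10) = 1.923, G_3 = 10^(−2.84/10) = 0.5200
  Stage 4: F_4 = 10^(5.60/10) = 3.631, G_4 = 10^(17.5/10) = 56.23
Friis cascade:
  F = 2.460 + (2.754 − 1)/0.4064 + (1.923 − 1)/0.1476 + (3.631 − 1)/0.07674 = 47.32
NF = 10 log₁₀(47.32) = 16.75 dB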